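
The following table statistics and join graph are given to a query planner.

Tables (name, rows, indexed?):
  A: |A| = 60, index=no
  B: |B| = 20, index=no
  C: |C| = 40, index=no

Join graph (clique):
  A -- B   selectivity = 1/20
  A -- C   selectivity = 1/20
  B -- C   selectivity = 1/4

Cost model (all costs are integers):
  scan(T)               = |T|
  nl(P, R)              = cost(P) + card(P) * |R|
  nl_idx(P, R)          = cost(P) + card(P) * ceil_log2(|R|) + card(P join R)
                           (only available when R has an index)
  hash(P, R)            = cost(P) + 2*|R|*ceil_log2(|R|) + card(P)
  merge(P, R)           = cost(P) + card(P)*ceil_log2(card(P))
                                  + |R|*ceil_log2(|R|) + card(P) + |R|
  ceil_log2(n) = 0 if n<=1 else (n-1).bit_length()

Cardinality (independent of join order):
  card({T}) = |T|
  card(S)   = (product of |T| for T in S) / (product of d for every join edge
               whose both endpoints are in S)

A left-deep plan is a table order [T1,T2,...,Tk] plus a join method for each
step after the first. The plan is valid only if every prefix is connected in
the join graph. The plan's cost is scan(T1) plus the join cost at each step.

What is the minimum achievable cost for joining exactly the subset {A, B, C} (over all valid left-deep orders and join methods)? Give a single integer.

Selinger DP over subsets of {A,B,C}:
  {A}: scan cost=60, card=60
  {B}: scan cost=20, card=20
  {C}: scan cost=40, card=40
  {AB}: card=60; try (B,hash)→320, (A,merge)→560, (B,merge)→600, (A,hash)→760, (A,nl)→1220, (B,nl)→1260; best=320 via (B,hash)
  {AC}: card=120; try (C,hash)→600, (A,merge)→740, (C,merge)→760, (A,hash)→800, (A,nl)→2440, (C,nl)→2460; best=600 via (C,hash)
  {BC}: card=200; try (B,hash)→280, (C,merge)→420, (B,merge)→440, (C,hash)→520, (C,nl)→820, (B,nl)→840; best=280 via (B,hash)
  {ABC}: card=30; try (C,hash)→860, (B,hash)→920, (C,merge)→1020, (A,hash)→1200, (B,merge)→1680, (A,merge)→2500 …(+3); best=860 via (C,hash)

860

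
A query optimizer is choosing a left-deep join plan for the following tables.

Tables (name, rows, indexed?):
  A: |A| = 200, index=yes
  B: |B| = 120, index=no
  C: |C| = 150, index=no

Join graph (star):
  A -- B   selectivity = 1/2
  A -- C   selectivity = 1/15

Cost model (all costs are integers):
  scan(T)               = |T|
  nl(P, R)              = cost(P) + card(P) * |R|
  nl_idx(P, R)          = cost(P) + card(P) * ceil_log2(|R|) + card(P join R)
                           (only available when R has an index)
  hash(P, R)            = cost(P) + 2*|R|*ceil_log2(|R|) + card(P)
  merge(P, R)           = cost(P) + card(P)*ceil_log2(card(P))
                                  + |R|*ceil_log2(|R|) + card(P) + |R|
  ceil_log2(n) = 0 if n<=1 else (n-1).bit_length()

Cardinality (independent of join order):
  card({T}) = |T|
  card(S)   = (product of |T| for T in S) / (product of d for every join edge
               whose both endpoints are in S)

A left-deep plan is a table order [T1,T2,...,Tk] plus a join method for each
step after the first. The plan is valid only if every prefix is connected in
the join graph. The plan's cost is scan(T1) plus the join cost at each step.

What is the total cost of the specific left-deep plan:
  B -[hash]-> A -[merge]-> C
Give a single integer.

184790

step 1: scan B: cost=120, card=120
step 2: join A via hash
    card(P join A) = 120*200/(2) = 12000
    cost = 120 + 2*200*8 + 120 = 3440
step 3: join C via merge
    card(P join C) = 12000*150/(15) = 120000
    cost = 3440 + 12000*14 + 150*8 + 12000 + 150 = 184790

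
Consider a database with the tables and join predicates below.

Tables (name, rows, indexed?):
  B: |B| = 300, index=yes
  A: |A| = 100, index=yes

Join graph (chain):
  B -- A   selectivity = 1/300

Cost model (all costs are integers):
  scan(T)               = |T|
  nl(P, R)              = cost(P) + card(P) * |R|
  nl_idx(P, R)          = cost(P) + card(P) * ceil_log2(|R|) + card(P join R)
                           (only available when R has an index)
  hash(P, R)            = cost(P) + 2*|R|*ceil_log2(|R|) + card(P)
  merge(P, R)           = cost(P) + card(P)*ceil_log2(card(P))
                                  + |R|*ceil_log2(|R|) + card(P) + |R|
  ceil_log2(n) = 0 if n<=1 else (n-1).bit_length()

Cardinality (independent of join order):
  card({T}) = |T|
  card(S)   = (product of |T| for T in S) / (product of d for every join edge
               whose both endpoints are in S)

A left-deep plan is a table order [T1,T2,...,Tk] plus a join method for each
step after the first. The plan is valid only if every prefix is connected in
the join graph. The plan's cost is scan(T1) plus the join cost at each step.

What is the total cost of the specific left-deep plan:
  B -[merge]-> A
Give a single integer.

step 1: scan B: cost=300, card=300
step 2: join A via merge
    card(P join A) = 300*100/(300) = 100
    cost = 300 + 300*9 + 100*7 + 300 + 100 = 4100

4100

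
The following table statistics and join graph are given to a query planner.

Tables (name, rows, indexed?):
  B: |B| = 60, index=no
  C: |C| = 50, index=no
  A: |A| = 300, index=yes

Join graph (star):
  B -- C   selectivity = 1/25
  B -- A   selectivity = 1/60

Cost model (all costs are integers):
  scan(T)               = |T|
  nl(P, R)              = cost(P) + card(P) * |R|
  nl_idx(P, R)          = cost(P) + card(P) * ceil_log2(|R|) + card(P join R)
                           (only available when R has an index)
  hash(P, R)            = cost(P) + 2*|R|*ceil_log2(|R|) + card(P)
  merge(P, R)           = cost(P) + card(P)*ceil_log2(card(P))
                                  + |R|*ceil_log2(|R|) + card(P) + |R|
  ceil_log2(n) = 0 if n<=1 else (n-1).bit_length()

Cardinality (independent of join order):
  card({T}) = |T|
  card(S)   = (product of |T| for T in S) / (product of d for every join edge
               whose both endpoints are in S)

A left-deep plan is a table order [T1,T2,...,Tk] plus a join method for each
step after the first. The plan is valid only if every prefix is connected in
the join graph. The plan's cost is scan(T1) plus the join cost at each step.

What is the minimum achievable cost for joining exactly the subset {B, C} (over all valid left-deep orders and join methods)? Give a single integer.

Selinger DP over subsets of {B,C}:
  {B}: scan cost=60, card=60
  {C}: scan cost=50, card=50
  {BC}: card=120; try (C,hash)→720, (B,hash)→820, (B,merge)→820, (C,merge)→830, (B,nl)→3050, (C,nl)→3060; best=720 via (C,hash)

720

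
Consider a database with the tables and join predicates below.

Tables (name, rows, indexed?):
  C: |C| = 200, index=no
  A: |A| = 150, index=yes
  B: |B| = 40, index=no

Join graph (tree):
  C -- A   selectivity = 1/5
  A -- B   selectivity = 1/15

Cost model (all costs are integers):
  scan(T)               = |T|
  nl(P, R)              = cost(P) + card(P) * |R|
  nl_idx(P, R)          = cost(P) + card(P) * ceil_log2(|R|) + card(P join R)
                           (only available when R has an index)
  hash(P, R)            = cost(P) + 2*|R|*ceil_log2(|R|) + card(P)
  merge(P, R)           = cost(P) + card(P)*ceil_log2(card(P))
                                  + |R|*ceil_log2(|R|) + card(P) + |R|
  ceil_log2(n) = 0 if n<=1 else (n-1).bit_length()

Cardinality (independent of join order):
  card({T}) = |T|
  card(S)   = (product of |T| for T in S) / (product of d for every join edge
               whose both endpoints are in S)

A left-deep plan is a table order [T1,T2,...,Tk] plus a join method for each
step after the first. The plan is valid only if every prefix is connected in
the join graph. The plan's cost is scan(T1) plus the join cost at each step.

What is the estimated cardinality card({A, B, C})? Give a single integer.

16000

Tables in S: A(150), B(40), C(200)
Edges inside S: C-A(d=5), A-B(d=15)
numerator = 150 * 40 * 200 = 1200000
denominator = 5 * 15 = 75
card(S) = 1200000 / 75 = 16000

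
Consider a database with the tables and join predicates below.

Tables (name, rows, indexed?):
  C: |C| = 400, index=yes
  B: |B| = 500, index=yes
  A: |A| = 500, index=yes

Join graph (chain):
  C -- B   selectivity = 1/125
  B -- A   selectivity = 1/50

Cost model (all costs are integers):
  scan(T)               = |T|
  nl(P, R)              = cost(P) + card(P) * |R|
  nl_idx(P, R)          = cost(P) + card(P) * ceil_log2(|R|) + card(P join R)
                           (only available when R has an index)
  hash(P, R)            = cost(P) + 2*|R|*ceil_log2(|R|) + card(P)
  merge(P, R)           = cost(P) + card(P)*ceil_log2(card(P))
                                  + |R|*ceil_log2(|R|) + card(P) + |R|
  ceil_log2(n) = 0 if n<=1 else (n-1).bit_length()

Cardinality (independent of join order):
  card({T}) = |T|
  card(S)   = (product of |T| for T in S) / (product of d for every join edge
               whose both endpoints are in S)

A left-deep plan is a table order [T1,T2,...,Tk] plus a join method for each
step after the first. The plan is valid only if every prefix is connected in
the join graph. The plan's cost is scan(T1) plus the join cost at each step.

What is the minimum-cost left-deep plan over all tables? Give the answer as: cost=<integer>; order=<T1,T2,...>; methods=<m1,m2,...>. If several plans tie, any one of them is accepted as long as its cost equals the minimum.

Selinger DP (subsets sized 1..n):
  {C}: scan cost=400, card=400
  {B}: scan cost=500, card=500
  {A}: scan cost=500, card=500
  {BC}: card=1600; try (B,nl_idx)→5600, (C,nl_idx)→6600, (C,hash)→8200, (B,merge)→9400, (C,merge)→9500, (B,hash)→9800 …(+2); best=5600 via (B,nl_idx)
  {AB}: card=5000; try (B,hash)→10000, (B,nl_idx)→10000, (A,hash)→10000, (A,nl_idx)→10000, (B,merge)→10500, (A,merge)→10500 …(+2); best=10000 via (B,hash)
  {ABC}: card=16000; try (A,hash)→16200, (C,hash)→22200, (A,merge)→29800, (A,nl_idx)→36000, (C,nl_idx)→71000, (C,merge)→84000 …(+2); best=16200 via (A,hash)

cost=16200; order=C,B,A; methods=nl_idx,hash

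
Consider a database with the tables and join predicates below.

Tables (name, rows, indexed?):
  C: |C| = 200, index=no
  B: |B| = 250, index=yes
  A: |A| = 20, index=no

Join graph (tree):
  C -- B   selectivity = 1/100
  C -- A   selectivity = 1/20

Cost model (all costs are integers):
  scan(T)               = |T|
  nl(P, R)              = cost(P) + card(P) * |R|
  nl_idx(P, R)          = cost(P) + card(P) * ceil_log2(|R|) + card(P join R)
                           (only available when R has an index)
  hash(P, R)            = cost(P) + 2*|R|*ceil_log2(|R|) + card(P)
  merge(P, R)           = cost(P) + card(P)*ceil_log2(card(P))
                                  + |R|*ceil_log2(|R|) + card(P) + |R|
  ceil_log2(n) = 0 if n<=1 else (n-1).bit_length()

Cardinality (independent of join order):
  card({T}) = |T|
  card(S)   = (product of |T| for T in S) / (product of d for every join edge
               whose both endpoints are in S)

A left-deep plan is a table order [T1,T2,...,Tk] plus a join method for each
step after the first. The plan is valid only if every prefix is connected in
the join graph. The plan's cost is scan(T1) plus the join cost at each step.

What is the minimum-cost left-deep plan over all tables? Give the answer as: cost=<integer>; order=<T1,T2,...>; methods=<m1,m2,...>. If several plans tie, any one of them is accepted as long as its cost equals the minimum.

cost=2700; order=C,A,B; methods=hash,nl_idx

Selinger DP (subsets sized 1..n):
  {C}: scan cost=200, card=200
  {B}: scan cost=250, card=250
  {A}: scan cost=20, card=20
  {BC}: card=500; try (B,nl_idx)→2300, (C,hash)→3700, (B,merge)→4250, (C,merge)→4300, (B,hash)→4400, (B,nl)→50200 …(+1); best=2300 via (B,nl_idx)
  {AC}: card=200; try (A,hash)→600, (C,merge)→1940, (A,merge)→2120, (C,hash)→3240, (C,nl)→4020, (A,nl)→4200; best=600 via (A,hash)
  {ABC}: card=500; try (B,nl_idx)→2700, (A,hash)→3000, (B,merge)→4650, (B,hash)→4800, (A,merge)→7420, (A,nl)→12300 …(+1); best=2700 via (B,nl_idx)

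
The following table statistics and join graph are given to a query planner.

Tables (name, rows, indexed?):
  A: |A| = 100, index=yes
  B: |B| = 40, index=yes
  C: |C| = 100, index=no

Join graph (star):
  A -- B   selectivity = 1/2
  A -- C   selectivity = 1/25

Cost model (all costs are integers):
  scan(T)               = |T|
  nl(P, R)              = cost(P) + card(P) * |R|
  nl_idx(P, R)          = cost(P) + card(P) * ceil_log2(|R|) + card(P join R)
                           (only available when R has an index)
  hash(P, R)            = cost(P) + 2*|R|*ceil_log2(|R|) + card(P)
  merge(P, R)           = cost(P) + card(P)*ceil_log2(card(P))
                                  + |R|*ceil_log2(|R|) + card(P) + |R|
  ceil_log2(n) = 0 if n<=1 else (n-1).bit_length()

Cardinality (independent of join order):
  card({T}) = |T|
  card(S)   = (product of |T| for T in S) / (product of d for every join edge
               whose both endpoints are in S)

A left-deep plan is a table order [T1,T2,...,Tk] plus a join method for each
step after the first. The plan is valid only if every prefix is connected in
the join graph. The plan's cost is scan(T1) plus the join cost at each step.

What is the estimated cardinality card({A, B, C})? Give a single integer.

Tables in S: A(100), B(40), C(100)
Edges inside S: A-B(d=2), A-C(d=25)
numerator = 100 * 40 * 100 = 400000
denominator = 2 * 25 = 50
card(S) = 400000 / 50 = 8000

8000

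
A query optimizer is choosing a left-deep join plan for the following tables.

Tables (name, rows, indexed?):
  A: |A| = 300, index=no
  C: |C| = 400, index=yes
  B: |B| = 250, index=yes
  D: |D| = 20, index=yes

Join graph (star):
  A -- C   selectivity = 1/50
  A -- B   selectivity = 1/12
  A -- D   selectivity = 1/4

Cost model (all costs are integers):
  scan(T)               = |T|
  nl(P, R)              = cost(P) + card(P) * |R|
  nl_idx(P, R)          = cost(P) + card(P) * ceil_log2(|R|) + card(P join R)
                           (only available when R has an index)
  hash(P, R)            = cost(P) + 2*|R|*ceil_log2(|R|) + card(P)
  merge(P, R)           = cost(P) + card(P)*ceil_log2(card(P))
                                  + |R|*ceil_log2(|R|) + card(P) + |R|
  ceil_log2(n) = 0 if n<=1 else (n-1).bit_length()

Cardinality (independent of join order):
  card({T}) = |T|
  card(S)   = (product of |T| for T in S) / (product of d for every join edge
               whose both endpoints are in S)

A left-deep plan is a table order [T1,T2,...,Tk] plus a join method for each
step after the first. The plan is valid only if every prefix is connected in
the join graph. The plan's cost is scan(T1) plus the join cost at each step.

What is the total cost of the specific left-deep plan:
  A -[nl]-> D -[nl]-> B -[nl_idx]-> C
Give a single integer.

912550

step 1: scan A: cost=300, card=300
step 2: join D via nl
    card(P join D) = 300*20/(4) = 1500
    cost = 300 + 300*20 = 6300
step 3: join B via nl
    card(P join B) = 1500*250/(12) = 31250
    cost = 6300 + 1500*250 = 381300
step 4: join C via nl_idx
    card(P join C) = 31250*400/(50) = 250000
    cost = 381300 + 31250*9 + 250000 = 912550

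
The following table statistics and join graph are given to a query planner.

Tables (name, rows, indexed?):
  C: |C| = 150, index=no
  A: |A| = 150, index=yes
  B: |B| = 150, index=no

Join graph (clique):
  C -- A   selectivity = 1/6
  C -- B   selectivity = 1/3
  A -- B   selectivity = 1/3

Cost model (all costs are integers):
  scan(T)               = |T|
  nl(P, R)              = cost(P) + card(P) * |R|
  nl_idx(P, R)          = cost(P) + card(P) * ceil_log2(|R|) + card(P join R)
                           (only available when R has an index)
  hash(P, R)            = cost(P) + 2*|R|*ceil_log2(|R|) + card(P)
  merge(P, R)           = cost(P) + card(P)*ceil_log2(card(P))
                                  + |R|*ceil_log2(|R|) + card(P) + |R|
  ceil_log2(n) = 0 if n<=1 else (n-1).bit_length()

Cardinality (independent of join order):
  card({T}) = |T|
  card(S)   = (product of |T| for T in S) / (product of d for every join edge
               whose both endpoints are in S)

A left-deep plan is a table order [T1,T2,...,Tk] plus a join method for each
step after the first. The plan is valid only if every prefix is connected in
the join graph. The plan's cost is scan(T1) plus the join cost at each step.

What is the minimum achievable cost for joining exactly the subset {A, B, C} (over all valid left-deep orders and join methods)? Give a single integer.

Selinger DP over subsets of {A,B,C}:
  {C}: scan cost=150, card=150
  {A}: scan cost=150, card=150
  {B}: scan cost=150, card=150
  {AC}: card=3750; try (C,hash)→2700, (A,hash)→2700, (C,merge)→2850, (A,merge)→2850, (A,nl_idx)→5100, (C,nl)→22650 …(+1); best=2700 via (C,hash)
  {BC}: card=7500; try (C,hash)→2700, (B,hash)→2700, (C,merge)→2850, (B,merge)→2850, (C,nl)→22650, (B,nl)→22650; best=2700 via (C,hash)
  {AB}: card=7500; try (B,hash)→2700, (A,hash)→2700, (B,merge)→2850, (A,merge)→2850, (A,nl_idx)→8850, (B,nl)→22650 …(+1); best=2700 via (B,hash)
  {ABC}: card=62500; try (B,hash)→8850, (C,hash)→12600, (A,hash)→12600, (B,merge)→52800, (C,merge)→109050, (A,merge)→109050 …(+4); best=8850 via (B,hash)

8850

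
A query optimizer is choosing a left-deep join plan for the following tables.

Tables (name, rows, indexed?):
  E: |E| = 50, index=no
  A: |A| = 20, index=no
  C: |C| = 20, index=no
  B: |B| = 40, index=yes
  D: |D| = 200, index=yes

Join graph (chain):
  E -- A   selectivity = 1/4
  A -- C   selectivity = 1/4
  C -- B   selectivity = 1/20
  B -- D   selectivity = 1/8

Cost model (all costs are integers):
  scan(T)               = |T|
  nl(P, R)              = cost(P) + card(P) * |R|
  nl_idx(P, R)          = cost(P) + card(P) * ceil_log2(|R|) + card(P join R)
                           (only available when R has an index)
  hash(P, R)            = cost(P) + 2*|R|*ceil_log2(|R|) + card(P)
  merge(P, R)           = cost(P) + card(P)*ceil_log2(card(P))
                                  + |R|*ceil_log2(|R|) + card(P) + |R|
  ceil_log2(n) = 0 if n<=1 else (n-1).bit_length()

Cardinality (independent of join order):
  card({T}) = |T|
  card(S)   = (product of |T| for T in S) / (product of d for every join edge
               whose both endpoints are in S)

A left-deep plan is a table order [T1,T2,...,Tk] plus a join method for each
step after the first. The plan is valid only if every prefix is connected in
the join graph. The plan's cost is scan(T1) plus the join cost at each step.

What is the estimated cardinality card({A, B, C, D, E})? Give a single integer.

Tables in S: A(20), B(40), C(20), D(200), E(50)
Edges inside S: E-A(d=4), A-C(d=4), C-B(d=20), B-D(d=8)
numerator = 20 * 40 * 20 * 200 * 50 = 160000000
denominator = 4 * 4 * 20 * 8 = 2560
card(S) = 160000000 / 2560 = 62500

62500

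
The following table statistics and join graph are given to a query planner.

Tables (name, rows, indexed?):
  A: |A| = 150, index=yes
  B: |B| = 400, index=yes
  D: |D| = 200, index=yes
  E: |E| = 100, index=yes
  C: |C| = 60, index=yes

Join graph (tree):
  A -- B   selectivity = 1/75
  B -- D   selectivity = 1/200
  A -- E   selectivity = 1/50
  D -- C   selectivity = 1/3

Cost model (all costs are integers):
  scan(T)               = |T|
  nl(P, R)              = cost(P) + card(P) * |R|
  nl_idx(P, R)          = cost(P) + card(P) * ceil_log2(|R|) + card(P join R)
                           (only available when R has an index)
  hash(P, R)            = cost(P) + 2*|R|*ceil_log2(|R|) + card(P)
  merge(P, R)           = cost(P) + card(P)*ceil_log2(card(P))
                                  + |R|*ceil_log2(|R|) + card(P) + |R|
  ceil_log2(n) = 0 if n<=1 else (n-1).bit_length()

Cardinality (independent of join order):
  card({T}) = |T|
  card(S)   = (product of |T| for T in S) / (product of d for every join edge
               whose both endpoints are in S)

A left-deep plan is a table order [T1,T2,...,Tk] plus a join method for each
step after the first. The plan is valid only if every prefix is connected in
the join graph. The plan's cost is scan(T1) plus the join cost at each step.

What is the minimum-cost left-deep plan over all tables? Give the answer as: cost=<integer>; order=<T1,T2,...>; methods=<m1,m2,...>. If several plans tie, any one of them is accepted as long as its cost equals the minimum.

cost=9720; order=D,B,A,E,C; methods=nl_idx,hash,hash,hash

Selinger DP (subsets sized 1..n):
  {A}: scan cost=150, card=150
  {B}: scan cost=400, card=400
  {D}: scan cost=200, card=200
  {E}: scan cost=100, card=100
  {C}: scan cost=60, card=60
  {AB}: card=800; try (B,nl_idx)→2300, (A,hash)→3200, (A,nl_idx)→4400, (B,merge)→5500, (A,merge)→5750, (B,hash)→7500 …(+2); best=2300 via (B,nl_idx)
  {AE}: card=300; try (A,nl_idx)→1200, (E,nl_idx)→1500, (E,hash)→1700, (A,merge)→2250, (E,merge)→2300, (A,hash)→2600 …(+2); best=1200 via (A,nl_idx)
  {BD}: card=400; try (B,nl_idx)→2400, (D,hash)→4000, (D,nl_idx)→4000, (B,merge)→6000, (D,merge)→6200, (B,hash)→7600 …(+2); best=2400 via (B,nl_idx)
  {CD}: card=4000; try (C,hash)→1120, (D,merge)→2280, (C,merge)→2420, (D,hash)→3320, (D,nl_idx)→4540, (C,nl_idx)→5400 …(+2); best=1120 via (C,hash)
  {ABD}: card=800; try (A,hash)→5200, (D,hash)→6300, (A,nl_idx)→6400, (A,merge)→7750, (D,nl_idx)→9500, (D,merge)→12900 …(+2); best=5200 via (A,hash)
  {ABE}: card=1600; try (E,hash)→4500, (B,nl_idx)→5500, (B,merge)→8200, (B,hash)→8700, (E,nl_idx)→9500, (E,merge)→11900 …(+2); best=4500 via (E,hash)
  {BCD}: card=8000; try (C,hash)→3520, (C,merge)→6820, (B,hash)→12320, (C,nl_idx)→12800, (C,nl)→26400, (B,nl_idx)→45120 …(+2); best=3520 via (C,hash)
  {ABDE}: card=1600; try (E,hash)→7400, (D,hash)→9300, (E,nl_idx)→12400, (E,merge)→14800, (D,nl_idx)→18900, (D,merge)→25500 …(+2); best=7400 via (E,hash)
  {ABCD}: card=16000; try (C,hash)→6720, (A,hash)→13920, (C,merge)→14420, (C,nl_idx)→26000, (C,nl)→53200, (A,nl_idx)→83520 …(+2); best=6720 via (C,hash)
  {ABCDE}: card=32000; try (C,hash)→9720, (E,hash)→24120, (C,merge)→27020, (C,nl_idx)→49000, (C,nl)→103400, (E,nl_idx)→150720 …(+2); best=9720 via (C,hash)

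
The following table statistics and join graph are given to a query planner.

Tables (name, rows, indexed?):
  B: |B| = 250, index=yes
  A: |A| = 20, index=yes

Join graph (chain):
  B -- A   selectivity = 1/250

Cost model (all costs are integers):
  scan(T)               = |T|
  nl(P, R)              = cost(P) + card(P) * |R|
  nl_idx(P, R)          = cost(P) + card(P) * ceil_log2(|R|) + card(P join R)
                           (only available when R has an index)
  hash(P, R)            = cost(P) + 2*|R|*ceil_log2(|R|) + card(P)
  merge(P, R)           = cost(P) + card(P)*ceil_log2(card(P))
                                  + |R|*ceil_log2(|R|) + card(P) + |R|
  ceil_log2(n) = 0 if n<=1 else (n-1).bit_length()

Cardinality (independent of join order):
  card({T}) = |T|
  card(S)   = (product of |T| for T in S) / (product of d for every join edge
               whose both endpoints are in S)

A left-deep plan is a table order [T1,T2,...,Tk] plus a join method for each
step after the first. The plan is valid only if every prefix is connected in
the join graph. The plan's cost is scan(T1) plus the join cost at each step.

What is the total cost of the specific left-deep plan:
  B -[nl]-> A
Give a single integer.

step 1: scan B: cost=250, card=250
step 2: join A via nl
    card(P join A) = 250*20/(250) = 20
    cost = 250 + 250*20 = 5250

5250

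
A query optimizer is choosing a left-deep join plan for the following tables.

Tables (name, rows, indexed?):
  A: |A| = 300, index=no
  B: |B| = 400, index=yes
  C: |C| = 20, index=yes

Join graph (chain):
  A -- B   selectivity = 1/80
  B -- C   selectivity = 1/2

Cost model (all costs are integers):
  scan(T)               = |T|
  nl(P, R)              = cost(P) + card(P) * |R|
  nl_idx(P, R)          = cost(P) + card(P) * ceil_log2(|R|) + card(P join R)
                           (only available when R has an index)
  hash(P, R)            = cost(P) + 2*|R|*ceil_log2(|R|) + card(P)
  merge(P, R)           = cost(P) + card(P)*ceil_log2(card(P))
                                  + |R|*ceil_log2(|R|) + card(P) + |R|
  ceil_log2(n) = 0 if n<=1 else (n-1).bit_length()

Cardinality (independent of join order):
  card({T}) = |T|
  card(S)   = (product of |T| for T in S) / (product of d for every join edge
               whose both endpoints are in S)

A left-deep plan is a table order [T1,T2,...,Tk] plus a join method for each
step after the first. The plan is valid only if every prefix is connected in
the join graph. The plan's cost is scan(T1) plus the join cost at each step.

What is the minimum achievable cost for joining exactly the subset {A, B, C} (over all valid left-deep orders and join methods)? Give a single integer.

6200

Selinger DP over subsets of {A,B,C}:
  {A}: scan cost=300, card=300
  {B}: scan cost=400, card=400
  {C}: scan cost=20, card=20
  {AB}: card=1500; try (B,nl_idx)→4500, (A,hash)→6200, (B,merge)→7300, (A,merge)→7400, (B,hash)→7800, (B,nl)→120300 …(+1); best=4500 via (B,nl_idx)
  {BC}: card=4000; try (C,hash)→1000, (B,merge)→4140, (B,nl_idx)→4200, (C,merge)→4520, (C,nl_idx)→6400, (B,hash)→7240 …(+2); best=1000 via (C,hash)
  {ABC}: card=15000; try (C,hash)→6200, (A,hash)→10400, (C,merge)→22620, (C,nl_idx)→27000, (C,nl)→34500, (A,merge)→56000 …(+1); best=6200 via (C,hash)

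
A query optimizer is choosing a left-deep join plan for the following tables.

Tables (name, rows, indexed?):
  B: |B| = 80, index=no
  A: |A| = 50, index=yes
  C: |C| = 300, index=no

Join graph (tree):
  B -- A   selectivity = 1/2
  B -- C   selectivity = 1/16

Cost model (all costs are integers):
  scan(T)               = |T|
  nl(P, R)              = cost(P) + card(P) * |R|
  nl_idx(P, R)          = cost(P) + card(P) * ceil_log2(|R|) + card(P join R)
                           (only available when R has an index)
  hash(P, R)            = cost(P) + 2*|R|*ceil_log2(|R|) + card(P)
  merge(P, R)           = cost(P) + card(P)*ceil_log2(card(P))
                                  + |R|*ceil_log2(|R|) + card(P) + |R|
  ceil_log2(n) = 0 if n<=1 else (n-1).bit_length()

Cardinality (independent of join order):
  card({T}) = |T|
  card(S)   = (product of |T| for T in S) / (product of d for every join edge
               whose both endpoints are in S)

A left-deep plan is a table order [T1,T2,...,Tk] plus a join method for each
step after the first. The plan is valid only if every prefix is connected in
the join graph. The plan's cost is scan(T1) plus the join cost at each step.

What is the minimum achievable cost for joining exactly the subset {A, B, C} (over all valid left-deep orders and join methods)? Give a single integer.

3820

Selinger DP over subsets of {A,B,C}:
  {B}: scan cost=80, card=80
  {A}: scan cost=50, card=50
  {C}: scan cost=300, card=300
  {AB}: card=2000; try (A,hash)→760, (B,merge)→1040, (A,merge)→1070, (B,hash)→1220, (A,nl_idx)→2560, (B,nl)→4050 …(+1); best=760 via (A,hash)
  {BC}: card=1500; try (B,hash)→1720, (C,merge)→3720, (B,merge)→3940, (C,hash)→5560, (C,nl)→24080, (B,nl)→24300; best=1720 via (B,hash)
  {ABC}: card=37500; try (A,hash)→3820, (C,hash)→8160, (A,merge)→20070, (C,merge)→27760, (A,nl_idx)→48220, (A,nl)→76720 …(+1); best=3820 via (A,hash)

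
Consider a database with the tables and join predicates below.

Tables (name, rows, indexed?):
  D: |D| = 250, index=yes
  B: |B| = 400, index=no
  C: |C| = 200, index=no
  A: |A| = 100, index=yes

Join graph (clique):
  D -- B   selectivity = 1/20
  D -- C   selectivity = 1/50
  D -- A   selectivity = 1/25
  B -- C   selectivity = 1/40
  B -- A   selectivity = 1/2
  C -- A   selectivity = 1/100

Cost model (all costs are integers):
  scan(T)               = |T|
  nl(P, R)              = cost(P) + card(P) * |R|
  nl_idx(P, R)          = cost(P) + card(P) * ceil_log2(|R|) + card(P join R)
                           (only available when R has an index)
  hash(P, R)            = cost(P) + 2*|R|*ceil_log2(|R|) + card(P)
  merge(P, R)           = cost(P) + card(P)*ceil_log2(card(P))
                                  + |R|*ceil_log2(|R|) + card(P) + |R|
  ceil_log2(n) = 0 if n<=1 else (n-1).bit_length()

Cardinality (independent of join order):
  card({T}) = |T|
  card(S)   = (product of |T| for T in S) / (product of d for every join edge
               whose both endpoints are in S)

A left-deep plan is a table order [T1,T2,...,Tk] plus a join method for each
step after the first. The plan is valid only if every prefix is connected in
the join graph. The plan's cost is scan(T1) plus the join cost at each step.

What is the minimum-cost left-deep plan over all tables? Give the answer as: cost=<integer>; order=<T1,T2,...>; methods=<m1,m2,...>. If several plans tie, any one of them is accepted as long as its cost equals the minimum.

cost=7720; order=C,A,D,B; methods=hash,nl_idx,merge

Selinger DP (subsets sized 1..n):
  {D}: scan cost=250, card=250
  {B}: scan cost=400, card=400
  {C}: scan cost=200, card=200
  {A}: scan cost=100, card=100
  {BD}: card=5000; try (D,hash)→4800, (B,merge)→6500, (D,merge)→6650, (B,hash)→7700, (D,nl_idx)→8600, (B,nl)→100250 …(+1); best=4800 via (D,hash)
  {CD}: card=1000; try (D,nl_idx)→2800, (C,hash)→3700, (D,merge)→4250, (C,merge)→4300, (D,hash)→4400, (D,nl)→50200 …(+1); best=2800 via (D,nl_idx)
  {AD}: card=1000; try (D,nl_idx)→1900, (A,hash)→1900, (A,nl_idx)→3000, (D,merge)→3150, (A,merge)→3300, (D,hash)→4200 …(+2); best=1900 via (D,nl_idx)
  {BC}: card=2000; try (C,hash)→4000, (B,merge)→6000, (C,merge)→6200, (B,hash)→7600, (B,nl)→80200, (C,nl)→80400; best=4000 via (C,hash)
  {AB}: card=20000; try (A,hash)→2200, (B,merge)→4900, (A,merge)→5200, (B,hash)→7400, (A,nl_idx)→23200, (B,nl)→40100 …(+1); best=2200 via (A,hash)
  {AC}: card=200; try (A,hash)→1800, (A,nl_idx)→1800, (C,merge)→2700, (A,merge)→2800, (C,hash)→3400, (C,nl)→20100 …(+1); best=1800 via (A,hash)
  {BCD}: card=500; try (D,hash)→10000, (B,hash)→11000, (C,hash)→13000, (B,merge)→17800, (D,nl_idx)→20500, (D,merge)→30250 …(+4); best=10000 via (D,hash)
  {ABD}: card=10000; try (B,hash)→10100, (A,hash)→11200, (B,merge)→16900, (D,hash)→26200, (A,nl_idx)→49800, (A,merge)→75600 …(+5); best=10100 via (B,hash)
  {ACD}: card=40; try (D,nl_idx)→3440, (A,hash)→5200, (D,merge)→5850, (D,hash)→6000, (C,hash)→6100, (A,nl_idx)→9840 …(+5); best=3440 via (D,nl_idx)
  {ABC}: card=1000; try (A,hash)→7400, (B,merge)→7600, (B,hash)→9200, (A,nl_idx)→19000, (C,hash)→25400, (A,merge)→28800 …(+4); best=7400 via (A,hash)
  {ABCD}: card=10; try (B,merge)→7720, (B,hash)→10680, (A,hash)→11900, (D,hash)→12400, (A,nl_idx)→13510, (D,nl_idx)→15410 …(+8); best=7720 via (B,merge)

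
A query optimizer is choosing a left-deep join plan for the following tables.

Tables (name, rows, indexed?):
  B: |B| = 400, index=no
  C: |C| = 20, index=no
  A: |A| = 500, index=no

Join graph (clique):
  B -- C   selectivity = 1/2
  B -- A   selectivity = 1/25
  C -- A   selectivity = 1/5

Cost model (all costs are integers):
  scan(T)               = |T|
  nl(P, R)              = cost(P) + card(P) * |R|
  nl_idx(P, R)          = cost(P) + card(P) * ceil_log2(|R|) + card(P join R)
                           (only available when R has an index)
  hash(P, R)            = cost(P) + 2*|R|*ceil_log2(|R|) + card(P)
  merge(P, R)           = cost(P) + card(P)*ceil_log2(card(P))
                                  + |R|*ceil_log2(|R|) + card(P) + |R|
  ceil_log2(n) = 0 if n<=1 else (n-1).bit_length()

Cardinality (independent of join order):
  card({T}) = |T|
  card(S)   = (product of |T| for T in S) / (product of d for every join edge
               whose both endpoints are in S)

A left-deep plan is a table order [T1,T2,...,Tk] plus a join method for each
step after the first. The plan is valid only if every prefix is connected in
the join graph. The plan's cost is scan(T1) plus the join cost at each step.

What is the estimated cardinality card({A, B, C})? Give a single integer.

Tables in S: A(500), B(400), C(20)
Edges inside S: B-C(d=2), B-A(d=25), C-A(d=5)
numerator = 500 * 400 * 20 = 4000000
denominator = 2 * 25 * 5 = 250
card(S) = 4000000 / 250 = 16000

16000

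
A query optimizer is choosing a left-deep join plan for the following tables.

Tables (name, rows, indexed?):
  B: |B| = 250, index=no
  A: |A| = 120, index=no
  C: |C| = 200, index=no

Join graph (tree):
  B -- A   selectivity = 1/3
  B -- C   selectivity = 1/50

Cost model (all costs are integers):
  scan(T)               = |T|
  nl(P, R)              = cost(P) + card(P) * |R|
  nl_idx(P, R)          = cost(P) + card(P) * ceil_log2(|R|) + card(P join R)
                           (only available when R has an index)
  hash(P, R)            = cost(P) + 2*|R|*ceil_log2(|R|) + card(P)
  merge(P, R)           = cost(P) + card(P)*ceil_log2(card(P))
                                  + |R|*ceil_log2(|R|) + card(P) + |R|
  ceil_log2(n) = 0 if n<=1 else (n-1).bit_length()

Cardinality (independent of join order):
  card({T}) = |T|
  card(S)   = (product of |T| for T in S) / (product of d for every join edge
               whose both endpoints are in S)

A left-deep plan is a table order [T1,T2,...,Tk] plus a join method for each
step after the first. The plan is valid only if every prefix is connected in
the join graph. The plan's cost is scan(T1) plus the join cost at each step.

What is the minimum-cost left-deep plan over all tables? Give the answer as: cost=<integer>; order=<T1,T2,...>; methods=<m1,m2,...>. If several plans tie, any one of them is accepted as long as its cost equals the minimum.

Selinger DP (subsets sized 1..n):
  {B}: scan cost=250, card=250
  {A}: scan cost=120, card=120
  {C}: scan cost=200, card=200
  {AB}: card=10000; try (A,hash)→2180, (B,merge)→3330, (A,merge)→3460, (B,hash)→4240, (B,nl)→30120, (A,nl)→30250; best=2180 via (A,hash)
  {BC}: card=1000; try (C,hash)→3700, (B,merge)→4250, (C,merge)→4300, (B,hash)→4400, (B,nl)→50200, (C,nl)→50250; best=3700 via (C,hash)
  {ABC}: card=40000; try (A,hash)→6380, (C,hash)→15380, (A,merge)→15660, (A,nl)→123700, (C,merge)→153980, (C,nl)→2002180; best=6380 via (A,hash)

cost=6380; order=B,C,A; methods=hash,hash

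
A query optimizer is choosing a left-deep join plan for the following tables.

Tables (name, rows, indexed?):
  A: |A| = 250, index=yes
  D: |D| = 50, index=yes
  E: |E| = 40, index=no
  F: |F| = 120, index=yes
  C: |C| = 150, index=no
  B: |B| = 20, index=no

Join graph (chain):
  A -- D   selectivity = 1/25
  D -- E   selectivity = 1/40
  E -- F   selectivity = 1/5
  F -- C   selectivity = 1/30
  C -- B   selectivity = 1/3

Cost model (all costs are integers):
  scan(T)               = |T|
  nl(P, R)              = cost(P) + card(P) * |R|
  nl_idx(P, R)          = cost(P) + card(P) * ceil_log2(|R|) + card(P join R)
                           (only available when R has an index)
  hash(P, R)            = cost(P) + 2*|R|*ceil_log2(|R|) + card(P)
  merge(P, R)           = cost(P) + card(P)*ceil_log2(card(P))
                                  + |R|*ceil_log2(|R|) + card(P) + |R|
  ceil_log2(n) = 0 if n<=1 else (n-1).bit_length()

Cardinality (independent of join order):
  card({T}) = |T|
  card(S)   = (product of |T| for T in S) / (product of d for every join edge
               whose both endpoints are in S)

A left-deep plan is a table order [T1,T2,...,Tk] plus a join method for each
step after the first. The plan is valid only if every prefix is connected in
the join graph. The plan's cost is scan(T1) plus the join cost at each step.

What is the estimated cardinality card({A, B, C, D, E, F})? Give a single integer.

Tables in S: A(250), B(20), C(150), D(50), E(40), F(120)
Edges inside S: A-D(d=25), D-E(d=40), E-F(d=5), F-C(d=30), C-B(d=3)
numerator = 250 * 20 * 150 * 50 * 40 * 120 = 180000000000
denominator = 25 * 40 * 5 * 30 * 3 = 450000
card(S) = 180000000000 / 450000 = 400000

400000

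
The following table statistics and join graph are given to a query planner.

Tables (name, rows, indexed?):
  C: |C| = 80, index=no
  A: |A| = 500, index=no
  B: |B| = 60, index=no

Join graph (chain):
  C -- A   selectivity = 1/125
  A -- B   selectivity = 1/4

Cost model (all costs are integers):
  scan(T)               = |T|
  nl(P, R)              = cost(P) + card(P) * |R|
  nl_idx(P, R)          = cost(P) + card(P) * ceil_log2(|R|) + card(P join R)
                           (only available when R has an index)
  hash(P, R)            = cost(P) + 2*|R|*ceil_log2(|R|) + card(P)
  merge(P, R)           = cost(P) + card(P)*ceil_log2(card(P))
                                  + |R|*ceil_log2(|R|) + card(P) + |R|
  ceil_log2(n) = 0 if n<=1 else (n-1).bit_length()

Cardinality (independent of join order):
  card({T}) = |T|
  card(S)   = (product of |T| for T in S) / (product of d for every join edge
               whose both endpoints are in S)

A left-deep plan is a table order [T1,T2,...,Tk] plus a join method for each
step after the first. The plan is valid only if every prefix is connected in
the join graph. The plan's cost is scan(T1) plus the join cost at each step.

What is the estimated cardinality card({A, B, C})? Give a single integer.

4800

Tables in S: A(500), B(60), C(80)
Edges inside S: C-A(d=125), A-B(d=4)
numerator = 500 * 60 * 80 = 2400000
denominator = 125 * 4 = 500
card(S) = 2400000 / 500 = 4800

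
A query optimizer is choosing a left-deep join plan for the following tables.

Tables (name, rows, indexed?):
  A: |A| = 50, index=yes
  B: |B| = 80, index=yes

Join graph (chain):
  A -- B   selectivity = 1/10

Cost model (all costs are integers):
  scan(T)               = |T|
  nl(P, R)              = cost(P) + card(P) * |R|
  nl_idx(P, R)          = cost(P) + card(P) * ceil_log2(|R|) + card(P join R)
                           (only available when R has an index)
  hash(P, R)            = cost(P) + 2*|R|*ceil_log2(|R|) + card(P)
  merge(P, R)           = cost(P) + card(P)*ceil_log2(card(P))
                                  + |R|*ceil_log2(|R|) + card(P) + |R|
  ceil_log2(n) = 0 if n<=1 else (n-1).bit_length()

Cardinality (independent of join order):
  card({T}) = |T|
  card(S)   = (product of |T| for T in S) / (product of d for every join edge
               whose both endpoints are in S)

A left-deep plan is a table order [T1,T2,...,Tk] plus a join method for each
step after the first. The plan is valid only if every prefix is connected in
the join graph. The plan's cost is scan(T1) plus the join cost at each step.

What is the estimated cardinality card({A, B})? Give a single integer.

400

Tables in S: A(50), B(80)
Edges inside S: A-B(d=10)
numerator = 50 * 80 = 4000
denominator = 10 = 10
card(S) = 4000 / 10 = 400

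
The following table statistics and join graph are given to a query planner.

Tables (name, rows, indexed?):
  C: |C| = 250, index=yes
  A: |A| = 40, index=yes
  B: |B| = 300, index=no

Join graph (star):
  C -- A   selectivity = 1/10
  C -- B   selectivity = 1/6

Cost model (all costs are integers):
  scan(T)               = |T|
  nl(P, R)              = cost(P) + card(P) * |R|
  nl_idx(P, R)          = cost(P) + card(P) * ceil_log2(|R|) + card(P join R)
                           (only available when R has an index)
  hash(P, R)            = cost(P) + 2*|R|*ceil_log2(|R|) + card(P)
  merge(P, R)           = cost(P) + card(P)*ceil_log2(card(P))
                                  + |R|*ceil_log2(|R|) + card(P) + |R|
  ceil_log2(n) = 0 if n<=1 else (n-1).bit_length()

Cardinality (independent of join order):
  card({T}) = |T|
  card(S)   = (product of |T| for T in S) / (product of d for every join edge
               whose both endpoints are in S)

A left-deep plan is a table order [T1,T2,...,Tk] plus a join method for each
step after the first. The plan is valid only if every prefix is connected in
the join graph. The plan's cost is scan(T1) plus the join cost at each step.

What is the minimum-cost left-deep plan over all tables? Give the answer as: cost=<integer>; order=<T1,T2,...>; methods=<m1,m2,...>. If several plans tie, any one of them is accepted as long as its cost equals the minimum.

Selinger DP (subsets sized 1..n):
  {C}: scan cost=250, card=250
  {A}: scan cost=40, card=40
  {B}: scan cost=300, card=300
  {AC}: card=1000; try (A,hash)→980, (C,nl_idx)→1360, (C,merge)→2570, (A,nl_idx)→2750, (A,merge)→2780, (C,hash)→4080 …(+2); best=980 via (A,hash)
  {BC}: card=12500; try (C,hash)→4600, (B,merge)→5500, (C,merge)→5550, (B,hash)→5900, (C,nl_idx)→15200, (B,nl)→75250 …(+1); best=4600 via (C,hash)
  {ABC}: card=50000; try (B,hash)→7380, (B,merge)→14980, (A,hash)→17580, (A,nl_idx)→129600, (A,merge)→192380, (B,nl)→300980 …(+1); best=7380 via (B,hash)

cost=7380; order=C,A,B; methods=hash,hash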